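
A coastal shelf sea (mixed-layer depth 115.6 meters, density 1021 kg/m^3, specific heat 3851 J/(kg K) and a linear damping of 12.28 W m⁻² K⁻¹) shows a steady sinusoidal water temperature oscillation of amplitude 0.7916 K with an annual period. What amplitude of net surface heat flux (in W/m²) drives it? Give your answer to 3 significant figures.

72.3

Areal heat capacity C = ρ c_p D = 1021 × 3851 × 115.6 = 4.55×10^8 J/(m^2 K).
ω = 2π / 3.15×10^7 s = 1.99×10^-7 s⁻¹.
√((Cω)² + λ²) = √((90.6)² + 12.28²) = 91.4 W/(m²·K).
F₀ = A × √((Cω)²+λ²) = 0.7916 × 91.4 = 72.3 W/m².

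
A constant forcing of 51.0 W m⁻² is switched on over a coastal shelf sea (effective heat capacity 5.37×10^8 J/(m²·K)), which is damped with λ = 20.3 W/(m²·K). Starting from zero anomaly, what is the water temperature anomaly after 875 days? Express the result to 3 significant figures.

2.37 K

Areal heat capacity C = 5.37×10^8 J/(m²·K) (given).
τ = C / λ = 5.37×10^8 / 20.3 = 2.65×10^7 s.
Equilibrium anomaly ΔT_eq = F / λ = 51.0 / 20.3 = 2.51 K.
t = 875 days = 7.56×10^7 s, so t/τ = 2.86.
ΔT(t) = ΔT_eq (1 − e^(−t/τ)) = 2.51 × (1 − e^−2.86) = 2.37 K.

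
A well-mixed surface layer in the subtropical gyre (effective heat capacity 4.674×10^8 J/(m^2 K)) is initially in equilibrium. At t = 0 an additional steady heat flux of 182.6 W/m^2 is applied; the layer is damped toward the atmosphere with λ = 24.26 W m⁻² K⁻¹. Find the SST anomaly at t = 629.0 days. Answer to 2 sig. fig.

7.1 K

Areal heat capacity C = 4.674×10^8 J/(m^2 K) (given).
τ = C / λ = 4.67×10^8 / 24.26 = 1.93×10^7 s.
Equilibrium anomaly ΔT_eq = F / λ = 182.6 / 24.26 = 7.53 K.
t = 629.0 days = 5.43×10^7 s, so t/τ = 2.82.
ΔT(t) = ΔT_eq (1 − e^(−t/τ)) = 7.53 × (1 − e^−2.82) = 7.08 K.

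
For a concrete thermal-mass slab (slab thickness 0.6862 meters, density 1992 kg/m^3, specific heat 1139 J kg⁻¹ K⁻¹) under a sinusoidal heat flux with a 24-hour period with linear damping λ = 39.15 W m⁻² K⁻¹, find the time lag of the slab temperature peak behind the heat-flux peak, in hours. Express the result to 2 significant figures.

Areal heat capacity C = ρ c_p D = 1992 × 1139 × 0.6862 = 1.56×10^6 J/(m^2 K).
ω = 2π / 86400 s = 7.27×10^-5 s⁻¹.
Phase lag φ = arctan(Cω/λ) = arctan(113/39.15) = 1.24 rad.
Time lag = φ / ω = 1.24 / 7.27×10^-5 = 17000 s = 4.73 hours.

4.7 hours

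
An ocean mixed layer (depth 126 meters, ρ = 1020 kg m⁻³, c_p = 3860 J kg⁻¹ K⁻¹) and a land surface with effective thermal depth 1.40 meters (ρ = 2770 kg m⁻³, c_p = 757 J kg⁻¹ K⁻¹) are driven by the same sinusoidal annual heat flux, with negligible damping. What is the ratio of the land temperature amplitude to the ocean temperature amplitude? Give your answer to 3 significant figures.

169

C_ocean = 1020 × 3860 × 126 = 4.96×10^8 J/(m²·K).
C_land = 2770 × 757 × 1.40 = 2.94×10^6 J/(m²·K).
Undamped amplitude ∝ 1/C, so A_land/A_ocean = C_ocean/C_land = 169.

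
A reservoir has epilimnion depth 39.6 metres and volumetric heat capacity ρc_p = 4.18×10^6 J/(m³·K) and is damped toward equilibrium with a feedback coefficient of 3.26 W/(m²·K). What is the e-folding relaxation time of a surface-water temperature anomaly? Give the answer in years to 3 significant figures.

Areal heat capacity C = ρc_p × D = 4.18×10^6 × 39.6 = 1.66×10^8 J/(m²·K).
Relaxation time τ = C / λ = 1.66×10^8 / 3.26 = 5.08×10^7 s.
In years: 5.08×10^7 s / (3.156×10^7 s/year) = 1.61 years.

1.61 years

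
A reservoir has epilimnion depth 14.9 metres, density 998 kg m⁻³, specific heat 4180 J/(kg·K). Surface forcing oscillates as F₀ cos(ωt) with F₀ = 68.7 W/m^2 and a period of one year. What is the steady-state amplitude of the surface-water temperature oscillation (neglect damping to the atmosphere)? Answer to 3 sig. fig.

5.55 K

Areal heat capacity C = ρ c_p D = 998 × 4180 × 14.9 = 6.22×10^7 J/(m^2 K).
Angular frequency ω = 2π / T = 2π / 3.15×10^7 s = 1.99×10^-7 s⁻¹.
Cω = 6.22×10^7 × 1.99×10^-7 = 12.4 W/(m²·K).
Amplitude A = F₀ / (Cω) = 68.7 / 12.4 = 5.55 K.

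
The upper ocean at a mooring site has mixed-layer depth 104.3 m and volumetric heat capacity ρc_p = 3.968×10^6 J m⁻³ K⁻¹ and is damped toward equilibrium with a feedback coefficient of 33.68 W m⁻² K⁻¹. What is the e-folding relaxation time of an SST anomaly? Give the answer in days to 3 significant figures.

Areal heat capacity C = ρc_p × D = 3.968×10^6 × 104.3 = 4.14×10^8 J m⁻² K⁻¹.
Relaxation time τ = C / λ = 4.14×10^8 / 33.68 = 1.23×10^7 s.
In days: 1.23×10^7 s / (86400 s/day) = 142 days.

142 days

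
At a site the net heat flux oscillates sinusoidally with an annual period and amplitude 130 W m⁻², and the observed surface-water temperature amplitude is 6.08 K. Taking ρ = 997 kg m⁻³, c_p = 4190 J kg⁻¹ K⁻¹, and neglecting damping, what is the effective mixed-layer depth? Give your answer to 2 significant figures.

ω = 2π / 3.15×10^7 s = 1.99×10^-7 s⁻¹.
Required C = F₀ / (A ω) = 130 / (6.08 × 1.99×10^-7) = 1.07×10^8 J/(m²·K).
D = C / (ρ c_p) = 1.07×10^8 / (997 × 4190) = 25.7 m.

26 m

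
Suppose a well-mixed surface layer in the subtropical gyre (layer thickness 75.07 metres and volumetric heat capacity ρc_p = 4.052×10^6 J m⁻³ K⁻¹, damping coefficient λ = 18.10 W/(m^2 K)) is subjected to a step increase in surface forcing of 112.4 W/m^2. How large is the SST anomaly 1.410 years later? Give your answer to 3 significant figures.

5.77 K

Areal heat capacity C = ρc_p × D = 4.052×10^6 × 75.07 = 3.04×10^8 J/(m^2 K).
τ = C / λ = 3.04×10^8 / 18.10 = 1.68×10^7 s.
Equilibrium anomaly ΔT_eq = F / λ = 112.4 / 18.10 = 6.21 K.
t = 1.410 years = 4.45×10^7 s, so t/τ = 2.65.
ΔT(t) = ΔT_eq (1 − e^(−t/τ)) = 6.21 × (1 − e^−2.65) = 5.77 K.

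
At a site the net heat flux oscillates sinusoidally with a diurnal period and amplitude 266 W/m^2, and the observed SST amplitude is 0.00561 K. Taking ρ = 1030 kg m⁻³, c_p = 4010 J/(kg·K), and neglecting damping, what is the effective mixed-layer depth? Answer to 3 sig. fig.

158 m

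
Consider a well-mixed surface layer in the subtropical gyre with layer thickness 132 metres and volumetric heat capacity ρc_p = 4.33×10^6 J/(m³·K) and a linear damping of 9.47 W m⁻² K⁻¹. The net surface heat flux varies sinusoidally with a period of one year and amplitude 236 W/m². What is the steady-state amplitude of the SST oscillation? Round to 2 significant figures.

Areal heat capacity C = ρc_p × D = 4.33×10^6 × 132 = 5.72×10^8 J m⁻² K⁻¹.
Angular frequency ω = 2π / T = 2π / 3.15×10^7 s = 1.99×10^-7 s⁻¹.
√((Cω)² + λ²) = √((114)² + 9.47²) = 114 W/(m²·K).
Amplitude A = F₀ / √((Cω)²+λ²) = 236 / 114 = 2.07 K.

2.1 K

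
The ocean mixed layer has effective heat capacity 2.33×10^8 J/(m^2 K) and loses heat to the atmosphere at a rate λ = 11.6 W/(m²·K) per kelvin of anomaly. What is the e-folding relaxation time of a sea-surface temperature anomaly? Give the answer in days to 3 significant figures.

232 days

Areal heat capacity C = 2.33×10^8 J/(m^2 K) (given).
Relaxation time τ = C / λ = 2.33×10^8 / 11.6 = 2.01×10^7 s.
In days: 2.01×10^7 s / (86400 s/day) = 232 days.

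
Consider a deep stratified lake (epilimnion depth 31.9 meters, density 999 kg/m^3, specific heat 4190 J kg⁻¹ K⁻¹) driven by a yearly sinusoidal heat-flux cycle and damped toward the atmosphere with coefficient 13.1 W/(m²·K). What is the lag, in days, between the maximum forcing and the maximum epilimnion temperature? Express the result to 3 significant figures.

64.7 days

Areal heat capacity C = ρ c_p D = 999 × 4190 × 31.9 = 1.34×10^8 J m⁻² K⁻¹.
ω = 2π / 3.15×10^7 s = 1.99×10^-7 s⁻¹.
Phase lag φ = arctan(Cω/λ) = arctan(26.6/13.1) = 1.11 rad.
Time lag = φ / ω = 1.11 / 1.99×10^-7 = 5.59×10^6 s = 64.7 days.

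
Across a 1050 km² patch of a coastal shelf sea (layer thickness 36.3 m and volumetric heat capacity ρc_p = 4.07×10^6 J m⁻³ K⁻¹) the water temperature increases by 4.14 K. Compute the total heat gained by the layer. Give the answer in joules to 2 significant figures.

Areal heat capacity C = ρc_p × D = 4.07×10^6 × 36.3 = 1.48×10^8 J/(m^2 K).
Heat per unit area: q = C ΔT = 1.48×10^8 × 4.14 = 6.12×10^8 J/m².
Total heat: Q = q × A = 6.12×10^8 × (1050 × 10⁶ m²) = 6.42×10^17 J.

6.4×10^17 J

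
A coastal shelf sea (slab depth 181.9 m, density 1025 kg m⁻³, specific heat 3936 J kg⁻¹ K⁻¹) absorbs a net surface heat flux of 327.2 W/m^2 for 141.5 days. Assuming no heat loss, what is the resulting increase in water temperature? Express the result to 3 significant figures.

5.45 K

Areal heat capacity C = ρ c_p D = 1025 × 3936 × 181.9 = 7.34×10^8 J/(m^2 K).
Net heat input Q = F Δt = 327.2 × (141.5 days × 86400 s/day) = 4.00×10^9 J/m².
ΔT = Q / C = 4.00×10^9 / 7.34×10^8 = 5.45 K.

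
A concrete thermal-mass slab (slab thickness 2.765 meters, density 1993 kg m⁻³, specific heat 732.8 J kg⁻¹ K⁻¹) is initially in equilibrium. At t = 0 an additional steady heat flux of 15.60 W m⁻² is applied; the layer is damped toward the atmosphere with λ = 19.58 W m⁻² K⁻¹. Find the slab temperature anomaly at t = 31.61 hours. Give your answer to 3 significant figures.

Areal heat capacity C = ρ c_p D = 1993 × 732.8 × 2.765 = 4.04×10^6 J/(m^2 K).
τ = C / λ = 4.04×10^6 / 19.58 = 2.06×10^5 s.
Equilibrium anomaly ΔT_eq = F / λ = 15.60 / 19.58 = 0.797 K.
t = 31.61 hours = 1.14×10^5 s, so t/τ = 0.552.
ΔT(t) = ΔT_eq (1 − e^(−t/τ)) = 0.797 × (1 − e^−0.552) = 0.338 K.

0.338 K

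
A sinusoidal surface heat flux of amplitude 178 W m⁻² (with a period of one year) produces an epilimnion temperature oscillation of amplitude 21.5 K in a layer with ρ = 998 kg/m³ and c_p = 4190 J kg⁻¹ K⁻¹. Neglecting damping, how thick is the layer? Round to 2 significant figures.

9.9 m

ω = 2π / 3.15×10^7 s = 1.99×10^-7 s⁻¹.
Required C = F₀ / (A ω) = 178 / (21.5 × 1.99×10^-7) = 4.16×10^7 J/(m²·K).
D = C / (ρ c_p) = 4.16×10^7 / (998 × 4190) = 9.94 m.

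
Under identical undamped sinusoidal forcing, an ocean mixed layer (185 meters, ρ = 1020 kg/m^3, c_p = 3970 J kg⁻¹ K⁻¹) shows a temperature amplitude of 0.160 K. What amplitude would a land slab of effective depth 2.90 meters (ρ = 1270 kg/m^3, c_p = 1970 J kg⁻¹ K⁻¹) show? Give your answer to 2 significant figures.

17 K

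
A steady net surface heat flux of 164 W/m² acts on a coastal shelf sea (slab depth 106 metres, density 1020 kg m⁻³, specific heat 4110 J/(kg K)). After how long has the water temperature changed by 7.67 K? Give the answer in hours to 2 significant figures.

Areal heat capacity C = ρ c_p D = 1020 × 4110 × 106 = 4.44×10^8 J/(m^2 K).
Time required: Δt = C ΔT / F = 4.44×10^8 × 7.67 / 164 = 2.08×10^7 s.
In hours: 2.08×10^7 s / (3600 s/hour) = 5770 hours.

5800 hours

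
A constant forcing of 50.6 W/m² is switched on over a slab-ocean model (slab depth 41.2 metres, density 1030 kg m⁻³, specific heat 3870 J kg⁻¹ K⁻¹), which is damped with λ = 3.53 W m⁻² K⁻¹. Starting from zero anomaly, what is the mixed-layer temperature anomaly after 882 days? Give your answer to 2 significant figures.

12 K

Areal heat capacity C = ρ c_p D = 1030 × 3870 × 41.2 = 1.64×10^8 J/(m²·K).
τ = C / λ = 1.64×10^8 / 3.53 = 4.65×10^7 s.
Equilibrium anomaly ΔT_eq = F / λ = 50.6 / 3.53 = 14.3 K.
t = 882 days = 7.62×10^7 s, so t/τ = 1.64.
ΔT(t) = ΔT_eq (1 − e^(−t/τ)) = 14.3 × (1 − e^−1.64) = 11.5 K.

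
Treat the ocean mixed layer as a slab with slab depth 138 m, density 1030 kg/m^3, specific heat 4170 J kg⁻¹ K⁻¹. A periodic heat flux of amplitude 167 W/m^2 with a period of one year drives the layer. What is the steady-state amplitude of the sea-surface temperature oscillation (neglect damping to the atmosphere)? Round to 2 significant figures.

Areal heat capacity C = ρ c_p D = 1030 × 4170 × 138 = 5.93×10^8 J m⁻² K⁻¹.
Angular frequency ω = 2π / T = 2π / 3.15×10^7 s = 1.99×10^-7 s⁻¹.
Cω = 5.93×10^8 × 1.99×10^-7 = 118 W/(m²·K).
Amplitude A = F₀ / (Cω) = 167 / 118 = 1.41 K.

1.4 K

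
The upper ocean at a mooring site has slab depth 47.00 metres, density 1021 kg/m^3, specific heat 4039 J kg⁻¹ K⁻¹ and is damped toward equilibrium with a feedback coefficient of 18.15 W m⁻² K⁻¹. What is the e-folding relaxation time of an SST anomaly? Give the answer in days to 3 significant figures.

124 days

Areal heat capacity C = ρ c_p D = 1021 × 4039 × 47.00 = 1.94×10^8 J/(m^2 K).
Relaxation time τ = C / λ = 1.94×10^8 / 18.15 = 1.07×10^7 s.
In days: 1.07×10^7 s / (86400 s/day) = 124 days.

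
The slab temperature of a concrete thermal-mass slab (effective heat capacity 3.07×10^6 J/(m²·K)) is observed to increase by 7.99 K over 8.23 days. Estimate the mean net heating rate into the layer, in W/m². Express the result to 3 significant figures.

34.5

Areal heat capacity C = 3.07×10^6 J/(m²·K) (given).
Required heat per unit area: Q = C ΔT = 3.07×10^6 × 7.99 = 2.45×10^7 J/m².
Flux F = Q / Δt = 2.45×10^7 / 7.11×10^5 s = 34.5 W/m².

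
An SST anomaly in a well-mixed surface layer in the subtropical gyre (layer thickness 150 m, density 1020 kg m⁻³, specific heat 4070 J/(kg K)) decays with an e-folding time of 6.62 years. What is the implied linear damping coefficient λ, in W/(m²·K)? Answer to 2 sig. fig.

Areal heat capacity C = ρ c_p D = 1020 × 4070 × 150 = 6.23×10^8 J/(m²·K).
τ = 6.62 years = 2.09×10^8 s.
λ = C / τ = 6.23×10^8 / 2.09×10^8 = 2.98 W/(m²·K).

3.0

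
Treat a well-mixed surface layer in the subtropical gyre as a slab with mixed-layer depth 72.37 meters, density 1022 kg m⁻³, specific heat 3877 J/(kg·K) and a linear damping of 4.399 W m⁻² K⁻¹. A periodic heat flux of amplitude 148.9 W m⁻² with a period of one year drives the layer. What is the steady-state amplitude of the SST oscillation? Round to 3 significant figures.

2.60 K

Areal heat capacity C = ρ c_p D = 1022 × 3877 × 72.37 = 2.87×10^8 J/(m^2 K).
Angular frequency ω = 2π / T = 2π / 3.15×10^7 s = 1.99×10^-7 s⁻¹.
√((Cω)² + λ²) = √((57.1)² + 4.399²) = 57.3 W/(m²·K).
Amplitude A = F₀ / √((Cω)²+λ²) = 148.9 / 57.3 = 2.60 K.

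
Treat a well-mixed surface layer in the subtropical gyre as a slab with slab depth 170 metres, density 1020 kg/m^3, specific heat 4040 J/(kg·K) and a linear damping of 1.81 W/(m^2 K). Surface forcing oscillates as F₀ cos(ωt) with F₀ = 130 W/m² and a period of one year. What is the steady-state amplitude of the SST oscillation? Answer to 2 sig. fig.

Areal heat capacity C = ρ c_p D = 1020 × 4040 × 170 = 7.01×10^8 J m⁻² K⁻¹.
Angular frequency ω = 2π / T = 2π / 3.15×10^7 s = 1.99×10^-7 s⁻¹.
√((Cω)² + λ²) = √((140)² + 1.81²) = 140 W/(m²·K).
Amplitude A = F₀ / √((Cω)²+λ²) = 130 / 140 = 0.931 K.

0.93 K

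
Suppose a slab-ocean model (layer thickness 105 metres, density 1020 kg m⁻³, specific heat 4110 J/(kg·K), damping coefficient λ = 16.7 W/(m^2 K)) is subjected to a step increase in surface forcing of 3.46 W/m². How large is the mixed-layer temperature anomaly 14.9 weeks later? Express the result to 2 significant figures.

0.060 K

Areal heat capacity C = ρ c_p D = 1020 × 4110 × 105 = 4.40×10^8 J/(m^2 K).
τ = C / λ = 4.40×10^8 / 16.7 = 2.64×10^7 s.
Equilibrium anomaly ΔT_eq = F / λ = 3.46 / 16.7 = 0.207 K.
t = 14.9 weeks = 9.01×10^6 s, so t/τ = 0.342.
ΔT(t) = ΔT_eq (1 − e^(−t/τ)) = 0.207 × (1 − e^−0.342) = 0.0600 K.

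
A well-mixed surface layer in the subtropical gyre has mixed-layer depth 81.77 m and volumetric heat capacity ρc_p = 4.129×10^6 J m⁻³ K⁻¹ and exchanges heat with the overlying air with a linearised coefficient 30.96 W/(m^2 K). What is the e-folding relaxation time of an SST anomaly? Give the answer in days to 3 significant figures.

126 days

Areal heat capacity C = ρc_p × D = 4.129×10^6 × 81.77 = 3.38×10^8 J/(m²·K).
Relaxation time τ = C / λ = 3.38×10^8 / 30.96 = 1.09×10^7 s.
In days: 1.09×10^7 s / (86400 s/day) = 126 days.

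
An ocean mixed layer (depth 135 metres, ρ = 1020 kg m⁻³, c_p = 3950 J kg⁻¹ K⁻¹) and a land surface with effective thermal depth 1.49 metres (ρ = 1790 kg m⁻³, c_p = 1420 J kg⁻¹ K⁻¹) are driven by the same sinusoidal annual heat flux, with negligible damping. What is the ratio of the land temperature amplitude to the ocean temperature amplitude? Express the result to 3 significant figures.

144

C_ocean = 1020 × 3950 × 135 = 5.44×10^8 J/(m²·K).
C_land = 1790 × 1420 × 1.49 = 3.79×10^6 J/(m²·K).
Undamped amplitude ∝ 1/C, so A_land/A_ocean = C_ocean/C_land = 144.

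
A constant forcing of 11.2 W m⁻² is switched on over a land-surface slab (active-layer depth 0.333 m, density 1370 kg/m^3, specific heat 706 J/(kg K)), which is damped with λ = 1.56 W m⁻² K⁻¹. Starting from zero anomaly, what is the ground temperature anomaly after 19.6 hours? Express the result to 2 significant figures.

2.1 K

Areal heat capacity C = ρ c_p D = 1370 × 706 × 0.333 = 3.22×10^5 J m⁻² K⁻¹.
τ = C / λ = 3.22×10^5 / 1.56 = 2.06×10^5 s.
Equilibrium anomaly ΔT_eq = F / λ = 11.2 / 1.56 = 7.18 K.
t = 19.6 hours = 70600 s, so t/τ = 0.342.
ΔT(t) = ΔT_eq (1 − e^(−t/τ)) = 7.18 × (1 − e^−0.342) = 2.08 K.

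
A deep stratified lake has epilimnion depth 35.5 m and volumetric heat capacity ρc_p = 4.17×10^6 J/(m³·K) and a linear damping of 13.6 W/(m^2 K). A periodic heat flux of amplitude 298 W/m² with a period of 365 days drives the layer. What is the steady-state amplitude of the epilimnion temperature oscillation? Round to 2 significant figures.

Areal heat capacity C = ρc_p × D = 4.17×10^6 × 35.5 = 1.48×10^8 J/(m^2 K).
Angular frequency ω = 2π / T = 2π / 3.15×10^7 s = 1.99×10^-7 s⁻¹.
√((Cω)² + λ²) = √((29.5)² + 13.6²) = 32.5 W/(m²·K).
Amplitude A = F₀ / √((Cω)²+λ²) = 298 / 32.5 = 9.18 K.

9.2 K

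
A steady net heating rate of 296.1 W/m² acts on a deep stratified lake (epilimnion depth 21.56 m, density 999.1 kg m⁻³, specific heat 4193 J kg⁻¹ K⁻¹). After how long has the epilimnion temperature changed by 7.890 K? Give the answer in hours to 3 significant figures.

669 hours

Areal heat capacity C = ρ c_p D = 999.1 × 4193 × 21.56 = 9.03×10^7 J m⁻² K⁻¹.
Time required: Δt = C ΔT / F = 9.03×10^7 × 7.890 / 296.1 = 2.41×10^6 s.
In hours: 2.41×10^6 s / (3600 s/hour) = 669 hours.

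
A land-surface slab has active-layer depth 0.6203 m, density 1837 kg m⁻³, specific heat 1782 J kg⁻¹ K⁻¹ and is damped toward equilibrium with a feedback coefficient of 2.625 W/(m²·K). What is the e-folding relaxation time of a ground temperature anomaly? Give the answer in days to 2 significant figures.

9.0 days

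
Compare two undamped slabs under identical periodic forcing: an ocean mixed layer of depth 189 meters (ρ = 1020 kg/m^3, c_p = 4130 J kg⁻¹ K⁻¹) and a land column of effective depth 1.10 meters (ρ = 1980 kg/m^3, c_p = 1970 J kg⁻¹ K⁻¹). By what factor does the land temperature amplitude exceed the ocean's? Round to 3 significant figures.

C_ocean = 1020 × 4130 × 189 = 7.96×10^8 J/(m²·K).
C_land = 1980 × 1970 × 1.10 = 4.29×10^6 J/(m²·K).
Undamped amplitude ∝ 1/C, so A_land/A_ocean = C_ocean/C_land = 186.

186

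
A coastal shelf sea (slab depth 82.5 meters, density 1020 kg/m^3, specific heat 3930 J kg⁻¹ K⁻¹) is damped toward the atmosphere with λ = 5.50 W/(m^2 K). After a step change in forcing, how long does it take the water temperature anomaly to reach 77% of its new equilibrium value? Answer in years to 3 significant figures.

Areal heat capacity C = ρ c_p D = 1020 × 3930 × 82.5 = 3.31×10^8 J m⁻² K⁻¹.
τ = C / λ = 3.31×10^8 / 5.50 = 6.01×10^7 s.
Fraction reached: 1 − e^(−t/τ) = 0.77 ⇒ t = −τ ln(1 − 0.77) = τ × 1.47.
t = 8.84×10^7 s = 2.80 years.

2.80 years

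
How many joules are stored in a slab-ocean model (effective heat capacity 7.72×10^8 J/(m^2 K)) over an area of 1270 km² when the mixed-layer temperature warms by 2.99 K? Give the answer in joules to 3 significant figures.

2.93×10^18 J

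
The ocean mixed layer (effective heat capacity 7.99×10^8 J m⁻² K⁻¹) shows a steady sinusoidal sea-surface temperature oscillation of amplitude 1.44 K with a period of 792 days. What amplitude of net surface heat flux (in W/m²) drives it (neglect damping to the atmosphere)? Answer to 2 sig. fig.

110

Areal heat capacity C = 7.99×10^8 J m⁻² K⁻¹ (given).
ω = 2π / 6.84×10^7 s = 9.18×10^-8 s⁻¹.
Cω = 7.99×10^8 × 9.18×10^-8 = 73.4 W/(m²·K).
F₀ = A × Cω = 1.44 × 73.4 = 106 W/m².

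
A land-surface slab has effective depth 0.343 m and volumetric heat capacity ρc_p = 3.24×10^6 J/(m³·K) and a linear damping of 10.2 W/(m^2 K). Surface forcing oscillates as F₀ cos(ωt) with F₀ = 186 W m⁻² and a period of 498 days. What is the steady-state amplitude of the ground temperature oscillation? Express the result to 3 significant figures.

Areal heat capacity C = ρc_p × D = 3.24×10^6 × 0.343 = 1.11×10^6 J m⁻² K⁻¹.
Angular frequency ω = 2π / T = 2π / 4.30×10^7 s = 1.46×10^-7 s⁻¹.
√((Cω)² + λ²) = √((0.162)² + 10.2²) = 10.2 W/(m²·K).
Amplitude A = F₀ / √((Cω)²+λ²) = 186 / 10.2 = 18.2 K.

18.2 K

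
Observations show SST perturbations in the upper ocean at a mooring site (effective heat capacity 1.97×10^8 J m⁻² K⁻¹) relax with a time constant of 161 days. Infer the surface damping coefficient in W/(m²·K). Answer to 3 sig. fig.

14.2

Areal heat capacity C = 1.97×10^8 J m⁻² K⁻¹ (given).
τ = 161 days = 1.39×10^7 s.
λ = C / τ = 1.97×10^8 / 1.39×10^7 = 14.2 W/(m²·K).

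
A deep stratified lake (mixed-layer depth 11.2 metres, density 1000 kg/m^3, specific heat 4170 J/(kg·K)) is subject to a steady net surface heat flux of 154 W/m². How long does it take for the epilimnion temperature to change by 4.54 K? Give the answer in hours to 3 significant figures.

382 hours

Areal heat capacity C = ρ c_p D = 1000 × 4170 × 11.2 = 4.67×10^7 J/(m^2 K).
Time required: Δt = C ΔT / F = 4.67×10^7 × 4.54 / 154 = 1.38×10^6 s.
In hours: 1.38×10^6 s / (3600 s/hour) = 382 hours.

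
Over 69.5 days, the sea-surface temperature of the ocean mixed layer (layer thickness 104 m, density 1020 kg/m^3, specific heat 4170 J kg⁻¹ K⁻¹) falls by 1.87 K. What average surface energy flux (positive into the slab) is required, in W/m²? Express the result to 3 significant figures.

Areal heat capacity C = ρ c_p D = 1020 × 4170 × 104 = 4.42×10^8 J m⁻² K⁻¹.
Required heat per unit area: Q = C ΔT = 4.42×10^8 × -1.87 = -8.27×10^8 J/m².
Flux F = Q / Δt = -8.27×10^8 / 6.00×10^6 s = -138 W/m².

-138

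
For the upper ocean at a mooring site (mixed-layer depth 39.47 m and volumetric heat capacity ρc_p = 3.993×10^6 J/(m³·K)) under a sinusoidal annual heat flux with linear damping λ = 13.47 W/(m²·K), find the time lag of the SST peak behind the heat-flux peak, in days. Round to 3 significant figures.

67.7 days

Areal heat capacity C = ρc_p × D = 3.993×10^6 × 39.47 = 1.58×10^8 J/(m²·K).
ω = 2π / 3.15×10^7 s = 1.99×10^-7 s⁻¹.
Phase lag φ = arctan(Cω/λ) = arctan(31.4/13.47) = 1.17 rad.
Time lag = φ / ω = 1.17 / 1.99×10^-7 = 5.85×10^6 s = 67.7 days.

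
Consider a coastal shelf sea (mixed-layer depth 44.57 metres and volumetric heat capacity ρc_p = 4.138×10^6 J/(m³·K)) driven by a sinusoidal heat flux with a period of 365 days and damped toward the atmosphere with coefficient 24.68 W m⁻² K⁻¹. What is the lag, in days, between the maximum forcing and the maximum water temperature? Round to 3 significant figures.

Areal heat capacity C = ρc_p × D = 4.138×10^6 × 44.57 = 1.84×10^8 J/(m^2 K).
ω = 2π / 3.15×10^7 s = 1.99×10^-7 s⁻¹.
Phase lag φ = arctan(Cω/λ) = arctan(36.7/24.68) = 0.979 rad.
Time lag = φ / ω = 0.979 / 1.99×10^-7 = 4.92×10^6 s = 56.9 days.

56.9 days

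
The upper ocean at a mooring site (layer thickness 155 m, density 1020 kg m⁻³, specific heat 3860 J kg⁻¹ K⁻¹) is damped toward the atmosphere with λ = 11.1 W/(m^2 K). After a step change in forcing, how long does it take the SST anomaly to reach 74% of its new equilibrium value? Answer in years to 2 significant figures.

Areal heat capacity C = ρ c_p D = 1020 × 3860 × 155 = 6.10×10^8 J/(m²·K).
τ = C / λ = 6.10×10^8 / 11.1 = 5.50×10^7 s.
Fraction reached: 1 − e^(−t/τ) = 0.74 ⇒ t = −τ ln(1 − 0.74) = τ × 1.35.
t = 7.41×10^7 s = 2.35 years.

2.3 years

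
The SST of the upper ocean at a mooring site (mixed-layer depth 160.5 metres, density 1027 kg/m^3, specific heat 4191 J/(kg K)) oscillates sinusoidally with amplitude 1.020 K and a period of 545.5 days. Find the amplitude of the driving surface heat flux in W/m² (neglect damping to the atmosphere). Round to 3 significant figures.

Areal heat capacity C = ρ c_p D = 1027 × 4191 × 160.5 = 6.91×10^8 J m⁻² K⁻¹.
ω = 2π / 4.71×10^7 s = 1.33×10^-7 s⁻¹.
Cω = 6.91×10^8 × 1.33×10^-7 = 92.1 W/(m²·K).
F₀ = A × Cω = 1.020 × 92.1 = 93.9 W/m².

93.9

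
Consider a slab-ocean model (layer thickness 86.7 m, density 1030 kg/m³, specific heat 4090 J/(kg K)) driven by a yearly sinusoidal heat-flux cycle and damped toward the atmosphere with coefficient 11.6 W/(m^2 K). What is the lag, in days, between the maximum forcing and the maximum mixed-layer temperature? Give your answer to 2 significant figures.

Areal heat capacity C = ρ c_p D = 1030 × 4090 × 86.7 = 3.65×10^8 J/(m²·K).
ω = 2π / 3.15×10^7 s = 1.99×10^-7 s⁻¹.
Phase lag φ = arctan(Cω/λ) = arctan(72.8/11.6) = 1.41 rad.
Time lag = φ / ω = 1.41 / 1.99×10^-7 = 7.09×10^6 s = 82.1 days.

82 days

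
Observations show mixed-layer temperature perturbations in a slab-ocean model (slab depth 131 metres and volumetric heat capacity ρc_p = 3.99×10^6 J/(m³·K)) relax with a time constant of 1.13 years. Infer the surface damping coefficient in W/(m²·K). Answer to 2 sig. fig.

Areal heat capacity C = ρc_p × D = 3.99×10^6 × 131 = 5.23×10^8 J m⁻² K⁻¹.
τ = 1.13 years = 3.57×10^7 s.
λ = C / τ = 5.23×10^8 / 3.57×10^7 = 14.7 W/(m²·K).

15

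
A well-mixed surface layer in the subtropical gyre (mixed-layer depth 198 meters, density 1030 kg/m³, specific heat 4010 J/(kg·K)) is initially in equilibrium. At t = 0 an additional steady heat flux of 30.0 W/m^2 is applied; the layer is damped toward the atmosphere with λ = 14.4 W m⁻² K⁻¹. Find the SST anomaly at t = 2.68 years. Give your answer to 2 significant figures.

1.6 K

Areal heat capacity C = ρ c_p D = 1030 × 4010 × 198 = 8.18×10^8 J/(m²·K).
τ = C / λ = 8.18×10^8 / 14.4 = 5.68×10^7 s.
Equilibrium anomaly ΔT_eq = F / λ = 30.0 / 14.4 = 2.08 K.
t = 2.68 years = 8.46×10^7 s, so t/τ = 1.49.
ΔT(t) = ΔT_eq (1 − e^(−t/τ)) = 2.08 × (1 − e^−1.49) = 1.61 K.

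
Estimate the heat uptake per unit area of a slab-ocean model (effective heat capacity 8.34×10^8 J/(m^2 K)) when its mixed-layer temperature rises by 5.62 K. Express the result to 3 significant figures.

4.69×10^9

Areal heat capacity C = 8.34×10^8 J/(m^2 K) (given).
ΔQ = C ΔT = 8.34×10^8 × 5.62 = 4.69×10^9 J/m².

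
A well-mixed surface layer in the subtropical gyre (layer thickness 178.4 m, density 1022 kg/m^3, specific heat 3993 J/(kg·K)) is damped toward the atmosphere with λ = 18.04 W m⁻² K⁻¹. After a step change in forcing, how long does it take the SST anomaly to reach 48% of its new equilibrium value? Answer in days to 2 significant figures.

Areal heat capacity C = ρ c_p D = 1022 × 3993 × 178.4 = 7.28×10^8 J m⁻² K⁻¹.
τ = C / λ = 7.28×10^8 / 18.04 = 4.04×10^7 s.
Fraction reached: 1 − e^(−t/τ) = 0.48 ⇒ t = −τ ln(1 − 0.48) = τ × 0.654.
t = 2.64×10^7 s = 305 days.

310 days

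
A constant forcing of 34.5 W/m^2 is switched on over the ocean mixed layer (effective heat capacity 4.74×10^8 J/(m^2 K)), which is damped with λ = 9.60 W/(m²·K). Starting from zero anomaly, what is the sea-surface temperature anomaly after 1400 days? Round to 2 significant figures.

3.3 K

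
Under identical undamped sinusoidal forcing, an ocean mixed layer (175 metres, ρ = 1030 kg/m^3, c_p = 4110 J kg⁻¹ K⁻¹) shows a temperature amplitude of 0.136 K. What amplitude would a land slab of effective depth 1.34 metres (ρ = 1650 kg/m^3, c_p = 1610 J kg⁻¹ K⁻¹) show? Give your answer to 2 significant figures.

28 K

C_ocean = 7.41×10^8 J/(m²·K); C_land = 3.56×10^6 J/(m²·K).
A ∝ 1/C ⇒ A_land = A_ocean × C_ocean/C_land = 0.136 × 208 = 28.3 K.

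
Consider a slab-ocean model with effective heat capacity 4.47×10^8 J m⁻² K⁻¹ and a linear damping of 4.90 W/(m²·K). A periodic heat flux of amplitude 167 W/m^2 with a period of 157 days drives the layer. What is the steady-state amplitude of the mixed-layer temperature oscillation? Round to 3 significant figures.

Areal heat capacity C = 4.47×10^8 J m⁻² K⁻¹ (given).
Angular frequency ω = 2π / T = 2π / 1.36×10^7 s = 4.63×10^-7 s⁻¹.
√((Cω)² + λ²) = √((207)² + 4.90²) = 207 W/(m²·K).
Amplitude A = F₀ / √((Cω)²+λ²) = 167 / 207 = 0.806 K.

0.806 K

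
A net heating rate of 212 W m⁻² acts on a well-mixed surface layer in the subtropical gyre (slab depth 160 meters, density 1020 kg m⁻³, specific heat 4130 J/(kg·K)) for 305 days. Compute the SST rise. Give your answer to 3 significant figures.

8.29 K

Areal heat capacity C = ρ c_p D = 1020 × 4130 × 160 = 6.74×10^8 J m⁻² K⁻¹.
Net heat input Q = F Δt = 212 × (305 days × 86400 s/day) = 5.59×10^9 J/m².
ΔT = Q / C = 5.59×10^9 / 6.74×10^8 = 8.29 K.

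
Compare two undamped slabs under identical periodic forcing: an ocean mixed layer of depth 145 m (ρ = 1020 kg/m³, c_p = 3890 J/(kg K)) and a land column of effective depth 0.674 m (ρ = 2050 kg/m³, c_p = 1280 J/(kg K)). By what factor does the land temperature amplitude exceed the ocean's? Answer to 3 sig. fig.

C_ocean = 1020 × 3890 × 145 = 5.75×10^8 J/(m²·K).
C_land = 2050 × 1280 × 0.674 = 1.77×10^6 J/(m²·K).
Undamped amplitude ∝ 1/C, so A_land/A_ocean = C_ocean/C_land = 325.

325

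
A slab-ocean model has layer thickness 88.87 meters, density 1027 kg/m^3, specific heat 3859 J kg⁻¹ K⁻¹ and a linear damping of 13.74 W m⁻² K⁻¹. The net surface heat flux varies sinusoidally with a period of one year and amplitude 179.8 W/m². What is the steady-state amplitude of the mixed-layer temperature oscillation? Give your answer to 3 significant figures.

Areal heat capacity C = ρ c_p D = 1027 × 3859 × 88.87 = 3.52×10^8 J/(m^2 K).
Angular frequency ω = 2π / T = 2π / 3.15×10^7 s = 1.99×10^-7 s⁻¹.
√((Cω)² + λ²) = √((70.2)² + 13.74²) = 71.5 W/(m²·K).
Amplitude A = F₀ / √((Cω)²+λ²) = 179.8 / 71.5 = 2.51 K.

2.51 K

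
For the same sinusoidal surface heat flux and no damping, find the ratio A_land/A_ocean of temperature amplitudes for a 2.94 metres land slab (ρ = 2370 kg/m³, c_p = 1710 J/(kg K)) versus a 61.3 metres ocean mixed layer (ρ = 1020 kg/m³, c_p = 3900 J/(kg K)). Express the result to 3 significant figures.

C_ocean = 1020 × 3900 × 61.3 = 2.44×10^8 J/(m²·K).
C_land = 2370 × 1710 × 2.94 = 1.19×10^7 J/(m²·K).
Undamped amplitude ∝ 1/C, so A_land/A_ocean = C_ocean/C_land = 20.5.

20.5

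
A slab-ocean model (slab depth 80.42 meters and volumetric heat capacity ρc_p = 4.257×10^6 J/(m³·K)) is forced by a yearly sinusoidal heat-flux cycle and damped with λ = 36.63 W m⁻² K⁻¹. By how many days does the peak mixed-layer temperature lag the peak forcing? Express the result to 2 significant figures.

63 days

Areal heat capacity C = ρc_p × D = 4.257×10^6 × 80.42 = 3.42×10^8 J/(m^2 K).
ω = 2π / 3.15×10^7 s = 1.99×10^-7 s⁻¹.
Phase lag φ = arctan(Cω/λ) = arctan(68.2/36.63) = 1.08 rad.
Time lag = φ / ω = 1.08 / 1.99×10^-7 = 5.41×10^6 s = 62.6 days.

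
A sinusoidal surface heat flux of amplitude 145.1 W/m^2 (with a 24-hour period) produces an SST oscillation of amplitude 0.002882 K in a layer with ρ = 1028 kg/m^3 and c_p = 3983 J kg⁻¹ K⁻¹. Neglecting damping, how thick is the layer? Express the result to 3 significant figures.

ω = 2π / 86400 s = 7.27×10^-5 s⁻¹.
Required C = F₀ / (A ω) = 145.1 / (0.002882 × 7.27×10^-5) = 6.92×10^8 J/(m²·K).
D = C / (ρ c_p) = 6.92×10^8 / (1028 × 3983) = 169 m.

169 m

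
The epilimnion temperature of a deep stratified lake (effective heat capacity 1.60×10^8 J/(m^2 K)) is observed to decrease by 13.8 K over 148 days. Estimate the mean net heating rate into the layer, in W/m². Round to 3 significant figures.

Areal heat capacity C = 1.60×10^8 J/(m^2 K) (given).
Required heat per unit area: Q = C ΔT = 1.60×10^8 × -13.8 = -2.21×10^9 J/m².
Flux F = Q / Δt = -2.21×10^9 / 1.28×10^7 s = -173 W/m².

-173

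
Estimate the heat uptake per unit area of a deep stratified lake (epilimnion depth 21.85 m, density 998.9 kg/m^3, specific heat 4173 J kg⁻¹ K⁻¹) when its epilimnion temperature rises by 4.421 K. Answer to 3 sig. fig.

Areal heat capacity C = ρ c_p D = 998.9 × 4173 × 21.85 = 9.11×10^7 J/(m²·K).
ΔQ = C ΔT = 9.11×10^7 × 4.421 = 4.03×10^8 J/m².

4.03×10^8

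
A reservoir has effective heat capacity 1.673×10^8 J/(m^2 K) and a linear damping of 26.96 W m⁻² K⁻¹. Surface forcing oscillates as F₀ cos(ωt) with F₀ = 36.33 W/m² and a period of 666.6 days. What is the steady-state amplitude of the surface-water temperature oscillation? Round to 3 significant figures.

Areal heat capacity C = 1.673×10^8 J/(m^2 K) (given).
Angular frequency ω = 2π / T = 2π / 5.76×10^7 s = 1.09×10^-7 s⁻¹.
√((Cω)² + λ²) = √((18.3)² + 26.96²) = 32.6 W/(m²·K).
Amplitude A = F₀ / √((Cω)²+λ²) = 36.33 / 32.6 = 1.12 K.

1.12 K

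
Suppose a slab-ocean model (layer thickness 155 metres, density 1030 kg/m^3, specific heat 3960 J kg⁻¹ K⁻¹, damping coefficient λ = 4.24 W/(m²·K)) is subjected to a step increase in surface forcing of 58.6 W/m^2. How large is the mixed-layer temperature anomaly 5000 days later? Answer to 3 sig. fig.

13.1 K

Areal heat capacity C = ρ c_p D = 1030 × 3960 × 155 = 6.32×10^8 J/(m^2 K).
τ = C / λ = 6.32×10^8 / 4.24 = 1.49×10^8 s.
Equilibrium anomaly ΔT_eq = F / λ = 58.6 / 4.24 = 13.8 K.
t = 5000 days = 4.32×10^8 s, so t/τ = 2.90.
ΔT(t) = ΔT_eq (1 − e^(−t/τ)) = 13.8 × (1 − e^−2.90) = 13.1 K.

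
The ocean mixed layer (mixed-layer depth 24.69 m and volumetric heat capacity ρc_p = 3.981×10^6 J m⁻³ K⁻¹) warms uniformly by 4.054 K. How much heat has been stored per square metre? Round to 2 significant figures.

4.0×10^8

Areal heat capacity C = ρc_p × D = 3.981×10^6 × 24.69 = 9.83×10^7 J/(m^2 K).
ΔQ = C ΔT = 9.83×10^7 × 4.054 = 3.98×10^8 J/m².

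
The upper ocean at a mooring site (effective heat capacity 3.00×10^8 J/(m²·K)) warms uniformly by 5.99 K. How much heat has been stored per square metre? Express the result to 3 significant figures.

1.80×10^9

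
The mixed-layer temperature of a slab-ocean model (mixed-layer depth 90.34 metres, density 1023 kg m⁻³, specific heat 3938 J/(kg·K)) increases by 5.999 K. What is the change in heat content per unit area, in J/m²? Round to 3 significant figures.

2.18×10^9

Areal heat capacity C = ρ c_p D = 1023 × 3938 × 90.34 = 3.64×10^8 J/(m²·K).
ΔQ = C ΔT = 3.64×10^8 × 5.999 = 2.18×10^9 J/m².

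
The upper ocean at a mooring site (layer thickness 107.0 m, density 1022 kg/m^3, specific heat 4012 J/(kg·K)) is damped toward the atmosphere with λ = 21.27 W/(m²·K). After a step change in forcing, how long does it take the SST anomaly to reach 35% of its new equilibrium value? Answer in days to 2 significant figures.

Areal heat capacity C = ρ c_p D = 1022 × 4012 × 107.0 = 4.39×10^8 J/(m²·K).
τ = C / λ = 4.39×10^8 / 21.27 = 2.06×10^7 s.
Fraction reached: 1 − e^(−t/τ) = 0.35 ⇒ t = −τ ln(1 − 0.35) = τ × 0.431.
t = 8.89×10^6 s = 103 days.

100 days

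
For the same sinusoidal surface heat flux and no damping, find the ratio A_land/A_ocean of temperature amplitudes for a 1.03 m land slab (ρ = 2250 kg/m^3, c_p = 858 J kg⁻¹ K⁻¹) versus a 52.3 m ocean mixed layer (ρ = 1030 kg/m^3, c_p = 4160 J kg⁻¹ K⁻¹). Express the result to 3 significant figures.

C_ocean = 1030 × 4160 × 52.3 = 2.24×10^8 J/(m²·K).
C_land = 2250 × 858 × 1.03 = 1.99×10^6 J/(m²·K).
Undamped amplitude ∝ 1/C, so A_land/A_ocean = C_ocean/C_land = 113.

113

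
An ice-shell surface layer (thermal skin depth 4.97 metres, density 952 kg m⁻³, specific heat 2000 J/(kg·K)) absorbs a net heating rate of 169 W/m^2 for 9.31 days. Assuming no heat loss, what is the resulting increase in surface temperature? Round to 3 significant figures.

Areal heat capacity C = ρ c_p D = 952 × 2000 × 4.97 = 9.46×10^6 J m⁻² K⁻¹.
Net heat input Q = F Δt = 169 × (9.31 days × 86400 s/day) = 1.36×10^8 J/m².
ΔT = Q / C = 1.36×10^8 / 9.46×10^6 = 14.4 K.

14.4 K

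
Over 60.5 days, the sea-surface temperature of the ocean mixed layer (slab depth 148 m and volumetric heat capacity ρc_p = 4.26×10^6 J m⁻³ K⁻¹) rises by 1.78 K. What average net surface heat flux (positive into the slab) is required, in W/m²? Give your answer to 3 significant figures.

Areal heat capacity C = ρc_p × D = 4.26×10^6 × 148 = 6.30×10^8 J m⁻² K⁻¹.
Required heat per unit area: Q = C ΔT = 6.30×10^8 × 1.78 = 1.12×10^9 J/m².
Flux F = Q / Δt = 1.12×10^9 / 5.23×10^6 s = 215 W/m².

215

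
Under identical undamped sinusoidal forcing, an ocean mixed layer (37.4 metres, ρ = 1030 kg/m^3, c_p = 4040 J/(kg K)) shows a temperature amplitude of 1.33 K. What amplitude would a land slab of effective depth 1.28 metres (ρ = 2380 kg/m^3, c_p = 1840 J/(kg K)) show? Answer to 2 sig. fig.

C_ocean = 1.56×10^8 J/(m²·K); C_land = 5.61×10^6 J/(m²·K).
A ∝ 1/C ⇒ A_land = A_ocean × C_ocean/C_land = 1.33 × 27.8 = 36.9 K.

37 K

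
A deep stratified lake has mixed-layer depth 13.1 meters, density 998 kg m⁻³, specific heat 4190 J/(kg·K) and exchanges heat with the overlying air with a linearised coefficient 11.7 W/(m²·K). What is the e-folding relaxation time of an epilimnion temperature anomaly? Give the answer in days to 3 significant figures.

54.2 days

Areal heat capacity C = ρ c_p D = 998 × 4190 × 13.1 = 5.48×10^7 J/(m²·K).
Relaxation time τ = C / λ = 5.48×10^7 / 11.7 = 4.68×10^6 s.
In days: 4.68×10^6 s / (86400 s/day) = 54.2 days.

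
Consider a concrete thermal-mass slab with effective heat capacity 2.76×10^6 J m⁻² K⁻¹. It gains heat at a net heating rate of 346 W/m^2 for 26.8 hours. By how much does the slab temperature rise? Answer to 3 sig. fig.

Areal heat capacity C = 2.76×10^6 J m⁻² K⁻¹ (given).
Net heat input Q = F Δt = 346 × (26.8 hours × 3600 s/hour) = 3.34×10^7 J/m².
ΔT = Q / C = 3.34×10^7 / 2.76×10^6 = 12.1 K.

12.1 K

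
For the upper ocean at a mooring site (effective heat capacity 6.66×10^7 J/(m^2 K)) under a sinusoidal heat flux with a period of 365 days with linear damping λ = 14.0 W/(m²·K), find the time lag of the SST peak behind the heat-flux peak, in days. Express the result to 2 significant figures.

Areal heat capacity C = 6.66×10^7 J/(m^2 K) (given).
ω = 2π / 3.15×10^7 s = 1.99×10^-7 s⁻¹.
Phase lag φ = arctan(Cω/λ) = arctan(13.3/14.0) = 0.759 rad.
Time lag = φ / ω = 0.759 / 1.99×10^-7 = 3.81×10^6 s = 44.1 days.

44 days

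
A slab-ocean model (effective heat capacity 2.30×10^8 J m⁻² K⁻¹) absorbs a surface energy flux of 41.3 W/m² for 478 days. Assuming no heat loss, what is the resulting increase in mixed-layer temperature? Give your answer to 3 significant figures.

Areal heat capacity C = 2.30×10^8 J m⁻² K⁻¹ (given).
Net heat input Q = F Δt = 41.3 × (478 days × 86400 s/day) = 1.71×10^9 J/m².
ΔT = Q / C = 1.71×10^9 / 2.30×10^8 = 7.42 K.

7.42 K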